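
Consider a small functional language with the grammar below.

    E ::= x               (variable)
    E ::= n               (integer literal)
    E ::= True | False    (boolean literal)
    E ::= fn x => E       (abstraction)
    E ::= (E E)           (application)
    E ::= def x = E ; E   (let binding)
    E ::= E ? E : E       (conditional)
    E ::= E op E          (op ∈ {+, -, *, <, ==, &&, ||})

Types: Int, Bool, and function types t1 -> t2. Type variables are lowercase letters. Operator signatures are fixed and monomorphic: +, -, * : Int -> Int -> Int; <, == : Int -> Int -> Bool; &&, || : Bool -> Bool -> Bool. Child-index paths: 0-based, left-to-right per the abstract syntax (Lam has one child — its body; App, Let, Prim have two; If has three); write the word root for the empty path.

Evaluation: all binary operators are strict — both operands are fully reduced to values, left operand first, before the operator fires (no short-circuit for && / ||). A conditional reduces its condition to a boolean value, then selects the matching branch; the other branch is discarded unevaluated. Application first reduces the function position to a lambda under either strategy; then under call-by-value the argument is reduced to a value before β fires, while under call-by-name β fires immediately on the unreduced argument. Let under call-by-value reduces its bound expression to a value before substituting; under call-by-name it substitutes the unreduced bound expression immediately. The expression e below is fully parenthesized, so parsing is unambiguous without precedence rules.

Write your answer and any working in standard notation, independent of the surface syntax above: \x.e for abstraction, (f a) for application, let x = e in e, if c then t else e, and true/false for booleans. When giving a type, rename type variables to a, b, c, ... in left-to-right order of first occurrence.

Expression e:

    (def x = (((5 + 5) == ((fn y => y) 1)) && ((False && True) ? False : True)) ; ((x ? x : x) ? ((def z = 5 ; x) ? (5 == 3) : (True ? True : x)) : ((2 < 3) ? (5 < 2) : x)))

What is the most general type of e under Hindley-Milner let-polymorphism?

Answer: Bool

Working:
  unify Int ~ Int
  unify Int ~ Int
  unify Int ~ Int
y : a
\y._ : a -> a
  unify a -> a ~ Int -> b
  unify a ~ Int
  unify Int ~ b
_ _ : Int
  unify Int ~ Int
  unify Bool ~ Bool
  unify Bool ~ Bool
  unify Bool ~ Bool
  unify Bool ~ Bool
  unify Bool ~ Bool
  unify Bool ~ Bool
let x : Bool
x : Bool
  unify Bool ~ Bool
x : Bool
x : Bool
  unify Bool ~ Bool
  unify Bool ~ Bool
let z : Int
x : Bool
  unify Bool ~ Bool
  unify Int ~ Int
  unify Int ~ Int
  unify Bool ~ Bool
x : Bool
  unify Bool ~ Bool
  unify Bool ~ Bool
  unify Int ~ Int
  unify Int ~ Int
  unify Bool ~ Bool
  unify Int ~ Int
  unify Int ~ Int
x : Bool
  unify Bool ~ Bool
  unify Bool ~ Bool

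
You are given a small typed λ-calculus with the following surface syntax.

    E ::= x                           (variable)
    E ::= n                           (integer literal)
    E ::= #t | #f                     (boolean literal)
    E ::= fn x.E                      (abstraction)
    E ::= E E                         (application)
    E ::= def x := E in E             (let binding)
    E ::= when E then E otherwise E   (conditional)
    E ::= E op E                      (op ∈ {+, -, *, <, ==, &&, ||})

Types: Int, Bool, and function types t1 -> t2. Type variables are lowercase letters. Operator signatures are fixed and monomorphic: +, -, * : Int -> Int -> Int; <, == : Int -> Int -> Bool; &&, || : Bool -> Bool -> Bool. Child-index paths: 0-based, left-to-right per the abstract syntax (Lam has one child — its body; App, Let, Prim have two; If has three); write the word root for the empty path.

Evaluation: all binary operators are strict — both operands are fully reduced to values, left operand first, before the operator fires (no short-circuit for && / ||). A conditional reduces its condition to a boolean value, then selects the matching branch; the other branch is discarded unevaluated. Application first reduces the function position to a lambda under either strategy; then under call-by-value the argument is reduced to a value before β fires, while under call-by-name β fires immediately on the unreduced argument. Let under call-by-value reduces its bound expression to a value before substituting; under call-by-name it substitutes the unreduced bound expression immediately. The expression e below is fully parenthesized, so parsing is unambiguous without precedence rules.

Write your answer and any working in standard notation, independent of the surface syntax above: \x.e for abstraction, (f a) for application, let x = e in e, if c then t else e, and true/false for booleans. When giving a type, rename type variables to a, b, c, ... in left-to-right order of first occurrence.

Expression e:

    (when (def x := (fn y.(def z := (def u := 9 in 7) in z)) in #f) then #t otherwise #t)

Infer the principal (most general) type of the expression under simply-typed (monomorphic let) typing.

Answer: Bool

Working:
let u : Int
let z : Int
z : Int
\y._ : a -> Int
let x : a -> Int
  unify Bool ~ Bool
  unify Bool ~ Bool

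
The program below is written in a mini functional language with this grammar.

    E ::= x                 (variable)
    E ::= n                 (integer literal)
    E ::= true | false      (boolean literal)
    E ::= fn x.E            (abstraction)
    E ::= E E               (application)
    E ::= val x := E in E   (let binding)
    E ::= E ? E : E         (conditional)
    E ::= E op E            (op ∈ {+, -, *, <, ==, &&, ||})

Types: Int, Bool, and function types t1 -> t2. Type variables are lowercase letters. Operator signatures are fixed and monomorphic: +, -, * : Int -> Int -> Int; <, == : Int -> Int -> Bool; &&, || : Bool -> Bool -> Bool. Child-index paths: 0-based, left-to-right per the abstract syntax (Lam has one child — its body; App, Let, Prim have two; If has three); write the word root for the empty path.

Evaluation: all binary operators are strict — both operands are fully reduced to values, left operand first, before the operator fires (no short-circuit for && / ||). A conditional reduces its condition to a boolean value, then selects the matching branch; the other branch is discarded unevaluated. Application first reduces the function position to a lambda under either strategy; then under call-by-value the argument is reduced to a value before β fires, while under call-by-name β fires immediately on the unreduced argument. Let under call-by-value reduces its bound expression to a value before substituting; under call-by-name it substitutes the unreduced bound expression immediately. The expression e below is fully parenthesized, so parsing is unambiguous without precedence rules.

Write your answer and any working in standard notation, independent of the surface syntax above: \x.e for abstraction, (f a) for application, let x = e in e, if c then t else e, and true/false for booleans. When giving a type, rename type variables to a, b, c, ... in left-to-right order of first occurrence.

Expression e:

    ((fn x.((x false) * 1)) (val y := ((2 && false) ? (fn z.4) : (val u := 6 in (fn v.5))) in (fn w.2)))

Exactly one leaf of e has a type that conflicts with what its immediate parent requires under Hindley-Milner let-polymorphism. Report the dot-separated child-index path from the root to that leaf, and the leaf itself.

Answer: 1.0.0.0 : 2

Derivation:
x : a
  unify a ~ Bool -> b
_ _ : b
  unify b ~ Int
  unify Int ~ Int
\x._ : (Bool -> Int) -> Int
  unify Int ~ Bool
  FAIL: mismatch Int ~ Bool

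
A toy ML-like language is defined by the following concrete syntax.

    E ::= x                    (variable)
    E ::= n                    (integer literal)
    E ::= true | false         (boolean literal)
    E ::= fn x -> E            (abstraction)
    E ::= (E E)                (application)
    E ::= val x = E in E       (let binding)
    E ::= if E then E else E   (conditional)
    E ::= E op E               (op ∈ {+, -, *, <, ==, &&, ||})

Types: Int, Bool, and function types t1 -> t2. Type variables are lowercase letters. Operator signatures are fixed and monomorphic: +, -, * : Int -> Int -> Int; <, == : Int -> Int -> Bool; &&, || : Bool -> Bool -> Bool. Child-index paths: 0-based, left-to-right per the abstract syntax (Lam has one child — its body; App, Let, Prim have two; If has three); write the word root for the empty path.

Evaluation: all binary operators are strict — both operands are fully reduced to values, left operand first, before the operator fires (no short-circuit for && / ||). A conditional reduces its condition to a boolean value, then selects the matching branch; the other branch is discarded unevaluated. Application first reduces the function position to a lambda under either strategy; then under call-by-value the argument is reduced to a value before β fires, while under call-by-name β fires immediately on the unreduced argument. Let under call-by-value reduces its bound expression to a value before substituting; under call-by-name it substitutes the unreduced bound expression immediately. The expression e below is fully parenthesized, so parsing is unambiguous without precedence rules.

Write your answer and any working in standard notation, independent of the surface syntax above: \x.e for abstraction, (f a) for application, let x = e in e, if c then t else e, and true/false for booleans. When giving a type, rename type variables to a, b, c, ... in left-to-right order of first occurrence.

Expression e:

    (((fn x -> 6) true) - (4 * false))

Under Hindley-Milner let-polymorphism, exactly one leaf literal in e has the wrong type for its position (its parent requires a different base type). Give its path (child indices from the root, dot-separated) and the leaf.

Answer: 1.1 : false

Trace:
\x._ : a -> Int
  unify a -> Int ~ Bool -> b
  unify a ~ Bool
  unify Int ~ b
_ _ : Int
  unify Int ~ Int
  unify Int ~ Int
  unify Bool ~ Int
  FAIL: mismatch Bool ~ Int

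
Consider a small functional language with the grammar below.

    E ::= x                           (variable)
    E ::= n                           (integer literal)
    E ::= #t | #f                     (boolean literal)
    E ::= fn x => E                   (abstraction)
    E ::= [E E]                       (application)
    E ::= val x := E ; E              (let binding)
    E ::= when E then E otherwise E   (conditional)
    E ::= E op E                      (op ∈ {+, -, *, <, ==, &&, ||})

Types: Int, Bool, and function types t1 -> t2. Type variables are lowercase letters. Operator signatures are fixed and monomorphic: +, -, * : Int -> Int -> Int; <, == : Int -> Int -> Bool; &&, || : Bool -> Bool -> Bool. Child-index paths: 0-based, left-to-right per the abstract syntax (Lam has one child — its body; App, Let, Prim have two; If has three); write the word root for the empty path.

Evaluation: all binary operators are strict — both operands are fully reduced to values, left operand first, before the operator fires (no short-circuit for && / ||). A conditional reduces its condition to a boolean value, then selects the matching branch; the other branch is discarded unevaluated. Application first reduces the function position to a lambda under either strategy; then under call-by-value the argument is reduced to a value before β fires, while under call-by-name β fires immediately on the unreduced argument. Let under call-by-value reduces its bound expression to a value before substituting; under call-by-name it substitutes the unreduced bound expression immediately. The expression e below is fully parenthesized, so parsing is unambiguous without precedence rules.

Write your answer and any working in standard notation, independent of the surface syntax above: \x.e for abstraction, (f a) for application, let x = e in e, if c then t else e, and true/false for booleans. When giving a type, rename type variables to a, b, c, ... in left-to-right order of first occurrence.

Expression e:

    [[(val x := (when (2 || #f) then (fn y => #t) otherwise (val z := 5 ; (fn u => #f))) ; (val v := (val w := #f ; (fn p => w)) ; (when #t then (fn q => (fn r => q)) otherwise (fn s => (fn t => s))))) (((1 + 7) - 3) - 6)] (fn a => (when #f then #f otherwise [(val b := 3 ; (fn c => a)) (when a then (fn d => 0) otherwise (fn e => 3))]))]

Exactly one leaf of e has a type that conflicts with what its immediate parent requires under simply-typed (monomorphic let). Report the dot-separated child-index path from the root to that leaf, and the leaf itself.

Trace:
  unify Int ~ Bool
  FAIL: mismatch Int ~ Bool

Answer: 0.0.0.0.0 : 2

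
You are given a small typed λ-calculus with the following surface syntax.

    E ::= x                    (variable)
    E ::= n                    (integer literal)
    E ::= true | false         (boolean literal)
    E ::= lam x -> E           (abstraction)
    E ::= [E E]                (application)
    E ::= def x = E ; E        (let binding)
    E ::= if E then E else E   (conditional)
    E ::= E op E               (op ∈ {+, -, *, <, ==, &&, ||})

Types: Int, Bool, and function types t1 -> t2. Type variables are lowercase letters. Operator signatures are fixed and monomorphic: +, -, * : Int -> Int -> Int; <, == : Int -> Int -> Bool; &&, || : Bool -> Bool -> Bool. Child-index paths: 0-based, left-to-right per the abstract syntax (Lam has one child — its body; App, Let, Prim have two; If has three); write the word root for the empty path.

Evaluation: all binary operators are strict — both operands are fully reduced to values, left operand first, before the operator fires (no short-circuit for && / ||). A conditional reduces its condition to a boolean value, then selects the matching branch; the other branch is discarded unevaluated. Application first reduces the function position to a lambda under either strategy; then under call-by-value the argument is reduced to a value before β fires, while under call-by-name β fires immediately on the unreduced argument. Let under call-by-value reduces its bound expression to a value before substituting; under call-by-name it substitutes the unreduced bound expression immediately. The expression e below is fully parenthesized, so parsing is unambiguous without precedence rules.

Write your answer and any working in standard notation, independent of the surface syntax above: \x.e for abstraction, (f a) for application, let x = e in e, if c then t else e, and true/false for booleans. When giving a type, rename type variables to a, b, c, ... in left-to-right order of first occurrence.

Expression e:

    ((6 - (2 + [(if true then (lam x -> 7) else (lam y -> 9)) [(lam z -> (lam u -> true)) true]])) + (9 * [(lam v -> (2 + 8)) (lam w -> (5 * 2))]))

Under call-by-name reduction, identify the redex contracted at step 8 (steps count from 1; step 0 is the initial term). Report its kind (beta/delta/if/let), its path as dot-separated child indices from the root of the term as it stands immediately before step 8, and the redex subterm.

Working:
step 0: ((6 - (2 + ((if true then (\x.7) else (\y.9)) ((\z.(\u.true)) true)))) + (9 * ((\v.(2 + 8)) (\w.(5 * 2)))))
step 1: [if@0.1.1.0] ((6 - (2 + ((\x.7) ((\z.(\u.true)) true)))) + (9 * ((\v.(2 + 8)) (\w.(5 * 2)))))
step 2: [beta@0.1.1] ((6 - (2 + 7)) + (9 * ((\v.(2 + 8)) (\w.(5 * 2)))))
step 3: [delta@0.1] ((6 - 9) + (9 * ((\v.(2 + 8)) (\w.(5 * 2)))))
step 4: [delta@0] (-3 + (9 * ((\v.(2 + 8)) (\w.(5 * 2)))))
step 5: [beta@1.1] (-3 + (9 * (2 + 8)))
step 6: [delta@1.1] (-3 + (9 * 10))
step 7: [delta@1] (-3 + 90)
step 8: [delta@root] 87

Answer: delta at root : (-3 + 90)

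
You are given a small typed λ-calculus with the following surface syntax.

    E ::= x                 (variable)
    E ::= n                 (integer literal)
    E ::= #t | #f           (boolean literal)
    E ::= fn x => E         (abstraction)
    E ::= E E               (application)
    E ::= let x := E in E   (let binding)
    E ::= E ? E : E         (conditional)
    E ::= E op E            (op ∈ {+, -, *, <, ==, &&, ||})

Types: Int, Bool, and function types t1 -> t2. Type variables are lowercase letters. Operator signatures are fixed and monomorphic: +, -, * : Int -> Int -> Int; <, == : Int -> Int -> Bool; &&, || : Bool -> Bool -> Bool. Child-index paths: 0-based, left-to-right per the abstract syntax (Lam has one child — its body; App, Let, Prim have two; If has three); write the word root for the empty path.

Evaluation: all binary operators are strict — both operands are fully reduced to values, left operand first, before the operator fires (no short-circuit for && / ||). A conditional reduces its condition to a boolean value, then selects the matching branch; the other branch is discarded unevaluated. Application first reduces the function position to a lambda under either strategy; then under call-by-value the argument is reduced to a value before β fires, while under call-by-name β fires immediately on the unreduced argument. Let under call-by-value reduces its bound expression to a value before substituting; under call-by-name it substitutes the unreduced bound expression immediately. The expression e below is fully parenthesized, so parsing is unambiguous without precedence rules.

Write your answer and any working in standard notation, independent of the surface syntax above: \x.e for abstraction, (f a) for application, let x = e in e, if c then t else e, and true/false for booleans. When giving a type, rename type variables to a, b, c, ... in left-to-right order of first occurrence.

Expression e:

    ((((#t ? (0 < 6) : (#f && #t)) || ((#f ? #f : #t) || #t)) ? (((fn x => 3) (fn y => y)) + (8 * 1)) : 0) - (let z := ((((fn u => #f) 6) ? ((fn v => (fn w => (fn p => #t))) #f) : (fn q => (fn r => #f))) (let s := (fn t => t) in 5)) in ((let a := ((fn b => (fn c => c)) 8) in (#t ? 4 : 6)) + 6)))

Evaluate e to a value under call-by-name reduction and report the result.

Working:
step 0: ((if ((if true then (0 < 6) else (false && true)) || ((if false then false else true) || true)) then (((\x.3) (\y.y)) + (8 * 1)) else 0) - (let z = ((if ((\u.false) 6) then ((\v.(\w.(\p.true))) false) else (\q.(\r.false))) (let s = (\t.t) in 5)) in ((let a = ((\b.(\c.c)) 8) in (if true then 4 else 6)) + 6)))
step 1: [if@0.0.0] ((if ((0 < 6) || ((if false then false else true) || true)) then (((\x.3) (\y.y)) + (8 * 1)) else 0) - (let z = ((if ((\u.false) 6) then ((\v.(\w.(\p.true))) false) else (\q.(\r.false))) (let s = (\t.t) in 5)) in ((let a = ((\b.(\c.c)) 8) in (if true then 4 else 6)) + 6)))
step 2: [delta@0.0.0] ((if (true || ((if false then false else true) || true)) then (((\x.3) (\y.y)) + (8 * 1)) else 0) - (let z = ((if ((\u.false) 6) then ((\v.(\w.(\p.true))) false) else (\q.(\r.false))) (let s = (\t.t) in 5)) in ((let a = ((\b.(\c.c)) 8) in (if true then 4 else 6)) + 6)))
step 3: [if@0.0.1.0] ((if (true || (true || true)) then (((\x.3) (\y.y)) + (8 * 1)) else 0) - (let z = ((if ((\u.false) 6) then ((\v.(\w.(\p.true))) false) else (\q.(\r.false))) (let s = (\t.t) in 5)) in ((let a = ((\b.(\c.c)) 8) in (if true then 4 else 6)) + 6)))
step 4: [delta@0.0.1] ((if (true || true) then (((\x.3) (\y.y)) + (8 * 1)) else 0) - (let z = ((if ((\u.false) 6) then ((\v.(\w.(\p.true))) false) else (\q.(\r.false))) (let s = (\t.t) in 5)) in ((let a = ((\b.(\c.c)) 8) in (if true then 4 else 6)) + 6)))
step 5: [delta@0.0] ((if true then (((\x.3) (\y.y)) + (8 * 1)) else 0) - (let z = ((if ((\u.false) 6) then ((\v.(\w.(\p.true))) false) else (\q.(\r.false))) (let s = (\t.t) in 5)) in ((let a = ((\b.(\c.c)) 8) in (if true then 4 else 6)) + 6)))
step 6: [if@0] ((((\x.3) (\y.y)) + (8 * 1)) - (let z = ((if ((\u.false) 6) then ((\v.(\w.(\p.true))) false) else (\q.(\r.false))) (let s = (\t.t) in 5)) in ((let a = ((\b.(\c.c)) 8) in (if true then 4 else 6)) + 6)))
step 7: [beta@0.0] ((3 + (8 * 1)) - (let z = ((if ((\u.false) 6) then ((\v.(\w.(\p.true))) false) else (\q.(\r.false))) (let s = (\t.t) in 5)) in ((let a = ((\b.(\c.c)) 8) in (if true then 4 else 6)) + 6)))
step 8: [delta@0.1] ((3 + 8) - (let z = ((if ((\u.false) 6) then ((\v.(\w.(\p.true))) false) else (\q.(\r.false))) (let s = (\t.t) in 5)) in ((let a = ((\b.(\c.c)) 8) in (if true then 4 else 6)) + 6)))
step 9: [delta@0] (11 - (let z = ((if ((\u.false) 6) then ((\v.(\w.(\p.true))) false) else (\q.(\r.false))) (let s = (\t.t) in 5)) in ((let a = ((\b.(\c.c)) 8) in (if true then 4 else 6)) + 6)))
step 10: [let@1] (11 - ((let a = ((\b.(\c.c)) 8) in (if true then 4 else 6)) + 6))
step 11: [let@1.0] (11 - ((if true then 4 else 6) + 6))
step 12: [if@1.0] (11 - (4 + 6))
step 13: [delta@1] (11 - 10)
step 14: [delta@root] 1

Answer: 1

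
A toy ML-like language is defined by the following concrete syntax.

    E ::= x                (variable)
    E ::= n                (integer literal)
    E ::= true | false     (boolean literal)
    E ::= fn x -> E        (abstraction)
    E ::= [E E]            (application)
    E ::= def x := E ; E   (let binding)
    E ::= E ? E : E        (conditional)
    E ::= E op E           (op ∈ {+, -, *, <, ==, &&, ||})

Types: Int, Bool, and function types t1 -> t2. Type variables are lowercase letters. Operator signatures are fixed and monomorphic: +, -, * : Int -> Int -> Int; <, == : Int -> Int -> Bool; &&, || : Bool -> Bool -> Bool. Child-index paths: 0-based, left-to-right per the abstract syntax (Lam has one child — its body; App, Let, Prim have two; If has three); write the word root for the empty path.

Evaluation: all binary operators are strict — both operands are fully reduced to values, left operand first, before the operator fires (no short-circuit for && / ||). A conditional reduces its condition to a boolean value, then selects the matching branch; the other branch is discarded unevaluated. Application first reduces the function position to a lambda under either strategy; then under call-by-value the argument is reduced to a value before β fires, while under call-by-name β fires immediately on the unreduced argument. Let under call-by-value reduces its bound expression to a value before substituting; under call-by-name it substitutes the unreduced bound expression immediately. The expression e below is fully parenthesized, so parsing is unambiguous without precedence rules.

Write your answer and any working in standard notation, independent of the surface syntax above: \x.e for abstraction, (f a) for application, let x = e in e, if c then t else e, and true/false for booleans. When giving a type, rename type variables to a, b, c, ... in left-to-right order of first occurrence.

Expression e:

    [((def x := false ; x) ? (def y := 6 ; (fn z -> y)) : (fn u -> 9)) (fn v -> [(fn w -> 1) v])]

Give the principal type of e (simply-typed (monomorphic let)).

Answer: Int

Derivation:
let x : Bool
x : Bool
  unify Bool ~ Bool
let y : Int
y : Int
\z._ : a -> Int
\u._ : b -> Int
  unify a -> Int ~ b -> Int
  unify a ~ b
  unify Int ~ Int
\w._ : d -> Int
v : c
  unify d -> Int ~ c -> e
  unify d ~ c
  unify Int ~ e
_ _ : Int
\v._ : c -> Int
  unify b -> Int ~ (c -> Int) -> f
  unify b ~ c -> Int
  unify Int ~ f
_ _ : Int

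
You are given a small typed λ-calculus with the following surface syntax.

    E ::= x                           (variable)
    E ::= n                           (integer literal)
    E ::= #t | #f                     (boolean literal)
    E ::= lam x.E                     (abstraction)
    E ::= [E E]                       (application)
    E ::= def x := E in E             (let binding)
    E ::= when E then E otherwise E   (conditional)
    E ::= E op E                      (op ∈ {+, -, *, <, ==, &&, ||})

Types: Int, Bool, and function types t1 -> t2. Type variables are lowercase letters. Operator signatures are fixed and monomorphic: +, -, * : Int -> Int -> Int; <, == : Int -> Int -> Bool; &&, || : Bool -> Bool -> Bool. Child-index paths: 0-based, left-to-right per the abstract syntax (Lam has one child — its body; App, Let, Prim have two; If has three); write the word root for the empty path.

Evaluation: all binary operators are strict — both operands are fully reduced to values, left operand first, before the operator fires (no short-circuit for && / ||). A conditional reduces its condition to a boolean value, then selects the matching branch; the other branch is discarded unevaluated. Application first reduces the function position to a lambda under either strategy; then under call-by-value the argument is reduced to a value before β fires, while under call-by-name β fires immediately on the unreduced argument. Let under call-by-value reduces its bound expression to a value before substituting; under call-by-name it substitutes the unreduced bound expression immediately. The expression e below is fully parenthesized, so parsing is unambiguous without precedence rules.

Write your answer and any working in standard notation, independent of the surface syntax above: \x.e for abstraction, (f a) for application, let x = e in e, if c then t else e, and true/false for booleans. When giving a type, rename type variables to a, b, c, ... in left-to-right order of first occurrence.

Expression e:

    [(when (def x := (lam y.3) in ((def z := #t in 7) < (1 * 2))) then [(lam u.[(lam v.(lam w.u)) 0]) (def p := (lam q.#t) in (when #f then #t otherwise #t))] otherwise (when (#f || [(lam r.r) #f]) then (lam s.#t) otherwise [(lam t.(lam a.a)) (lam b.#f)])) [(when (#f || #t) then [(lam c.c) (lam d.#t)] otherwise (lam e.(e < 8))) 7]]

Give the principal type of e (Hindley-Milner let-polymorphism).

Answer: Bool

Derivation:
\y._ : a -> Int
let x : forall. a -> Int
let z : Bool
  unify Int ~ Int
  unify Int ~ Int
  unify Int ~ Int
  unify Int ~ Int
  unify Bool ~ Bool
u : b
\w._ : d -> b
\v._ : c -> d -> b
  unify c -> d -> b ~ Int -> e
  unify c ~ Int
  unify d -> b ~ e
_ _ : d -> b
\u._ : b -> d -> b
\q._ : f -> Bool
let p : forall. f -> Bool
  unify Bool ~ Bool
  unify Bool ~ Bool
  unify b -> d -> b ~ Bool -> g
  unify b ~ Bool
  unify d -> Bool ~ g
_ _ : d -> Bool
  unify Bool ~ Bool
r : h
\r._ : h -> h
  unify h -> h ~ Bool -> i
  unify h ~ Bool
  unify Bool ~ i
_ _ : Bool
  unify Bool ~ Bool
  unify Bool ~ Bool
\s._ : j -> Bool
a : l
\a._ : l -> l
\t._ : k -> l -> l
\b._ : m -> Bool
  unify k -> l -> l ~ (m -> Bool) -> n
  unify k ~ m -> Bool
  unify l -> l ~ n
_ _ : l -> l
  unify j -> Bool ~ l -> l
  unify j ~ l
  unify Bool ~ l
  unify d -> Bool ~ Bool -> Bool
  unify d ~ Bool
  unify Bool ~ Bool
  unify Bool ~ Bool
  unify Bool ~ Bool
  unify Bool ~ Bool
c : o
\c._ : o -> o
\d._ : p -> Bool
  unify o -> o ~ (p -> Bool) -> q
  unify o ~ p -> Bool
  unify p -> Bool ~ q
_ _ : p -> Bool
e : r
  unify r ~ Int
  unify Int ~ Int
\e._ : Int -> Bool
  unify p -> Bool ~ Int -> Bool
  unify p ~ Int
  unify Bool ~ Bool
  unify Int -> Bool ~ Int -> s
  unify Int ~ Int
  unify Bool ~ s
_ _ : Bool
  unify Bool -> Bool ~ Bool -> t
  unify Bool ~ Bool
  unify Bool ~ t
_ _ : Bool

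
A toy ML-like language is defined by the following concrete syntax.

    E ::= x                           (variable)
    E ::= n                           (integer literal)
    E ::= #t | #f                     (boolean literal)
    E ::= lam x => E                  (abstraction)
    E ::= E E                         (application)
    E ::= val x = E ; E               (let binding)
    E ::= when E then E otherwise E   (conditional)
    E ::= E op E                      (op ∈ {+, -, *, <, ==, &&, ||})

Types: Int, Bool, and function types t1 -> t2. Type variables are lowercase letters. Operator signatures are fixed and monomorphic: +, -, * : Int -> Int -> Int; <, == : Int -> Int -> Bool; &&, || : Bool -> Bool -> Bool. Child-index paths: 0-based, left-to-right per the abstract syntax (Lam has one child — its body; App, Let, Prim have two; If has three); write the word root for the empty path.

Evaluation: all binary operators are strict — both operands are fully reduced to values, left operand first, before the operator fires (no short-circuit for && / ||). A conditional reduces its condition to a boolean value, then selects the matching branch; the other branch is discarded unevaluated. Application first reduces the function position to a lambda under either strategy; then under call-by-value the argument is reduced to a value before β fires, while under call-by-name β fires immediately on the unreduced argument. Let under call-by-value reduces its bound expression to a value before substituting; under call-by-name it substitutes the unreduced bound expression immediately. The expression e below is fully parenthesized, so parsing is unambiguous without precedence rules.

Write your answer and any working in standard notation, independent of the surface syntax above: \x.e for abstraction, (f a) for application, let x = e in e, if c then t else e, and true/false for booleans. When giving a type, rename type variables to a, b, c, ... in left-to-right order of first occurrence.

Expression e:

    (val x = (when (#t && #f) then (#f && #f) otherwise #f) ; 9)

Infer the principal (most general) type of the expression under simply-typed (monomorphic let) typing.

Answer: Int

Trace:
  unify Bool ~ Bool
  unify Bool ~ Bool
  unify Bool ~ Bool
  unify Bool ~ Bool
  unify Bool ~ Bool
  unify Bool ~ Bool
let x : Bool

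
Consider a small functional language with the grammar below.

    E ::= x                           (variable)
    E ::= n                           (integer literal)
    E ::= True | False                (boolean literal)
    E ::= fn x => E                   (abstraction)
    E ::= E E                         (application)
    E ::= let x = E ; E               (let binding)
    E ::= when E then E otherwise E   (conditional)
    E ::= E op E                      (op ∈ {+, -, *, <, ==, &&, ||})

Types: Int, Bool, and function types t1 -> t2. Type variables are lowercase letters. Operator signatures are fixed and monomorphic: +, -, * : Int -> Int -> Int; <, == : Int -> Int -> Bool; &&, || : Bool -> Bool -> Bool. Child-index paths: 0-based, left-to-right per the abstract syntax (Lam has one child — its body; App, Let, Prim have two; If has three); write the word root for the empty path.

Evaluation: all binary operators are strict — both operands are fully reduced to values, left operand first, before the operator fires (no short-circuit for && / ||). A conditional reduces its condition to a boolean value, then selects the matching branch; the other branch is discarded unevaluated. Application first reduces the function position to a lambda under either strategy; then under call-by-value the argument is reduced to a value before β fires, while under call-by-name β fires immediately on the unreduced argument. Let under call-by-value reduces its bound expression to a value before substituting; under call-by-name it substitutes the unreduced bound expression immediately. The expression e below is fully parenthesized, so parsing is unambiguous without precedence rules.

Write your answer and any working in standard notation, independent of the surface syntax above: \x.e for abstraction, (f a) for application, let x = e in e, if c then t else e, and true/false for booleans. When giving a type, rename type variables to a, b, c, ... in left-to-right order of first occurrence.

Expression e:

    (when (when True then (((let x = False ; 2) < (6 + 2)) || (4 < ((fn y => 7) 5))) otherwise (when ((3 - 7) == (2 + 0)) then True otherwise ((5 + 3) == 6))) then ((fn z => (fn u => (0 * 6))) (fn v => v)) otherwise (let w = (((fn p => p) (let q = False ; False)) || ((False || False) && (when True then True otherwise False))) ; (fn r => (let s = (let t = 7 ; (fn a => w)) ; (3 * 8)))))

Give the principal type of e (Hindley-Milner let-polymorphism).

Working:
  unify Bool ~ Bool
let x : Bool
  unify Int ~ Int
  unify Int ~ Int
  unify Int ~ Int
  unify Int ~ Int
  unify Bool ~ Bool
  unify Int ~ Int
\y._ : a -> Int
  unify a -> Int ~ Int -> b
  unify a ~ Int
  unify Int ~ b
_ _ : Int
  unify Int ~ Int
  unify Bool ~ Bool
  unify Int ~ Int
  unify Int ~ Int
  unify Int ~ Int
  unify Int ~ Int
  unify Int ~ Int
  unify Int ~ Int
  unify Bool ~ Bool
  unify Int ~ Int
  unify Int ~ Int
  unify Int ~ Int
  unify Int ~ Int
  unify Bool ~ Bool
  unify Bool ~ Bool
  unify Bool ~ Bool
  unify Int ~ Int
  unify Int ~ Int
\u._ : d -> Int
\z._ : c -> d -> Int
v : e
\v._ : e -> e
  unify c -> d -> Int ~ (e -> e) -> f
  unify c ~ e -> e
  unify d -> Int ~ f
_ _ : d -> Int
p : g
\p._ : g -> g
let q : Bool
  unify g -> g ~ Bool -> h
  unify g ~ Bool
  unify Bool ~ h
_ _ : Bool
  unify Bool ~ Bool
  unify Bool ~ Bool
  unify Bool ~ Bool
  unify Bool ~ Bool
  unify Bool ~ Bool
  unify Bool ~ Bool
  unify Bool ~ Bool
  unify Bool ~ Bool
let w : Bool
let t : Int
w : Bool
\a._ : j -> Bool
let s : forall. j -> Bool
  unify Int ~ Int
  unify Int ~ Int
\r._ : i -> Int
  unify d -> Int ~ i -> Int
  unify d ~ i
  unify Int ~ Int

Answer: a -> Int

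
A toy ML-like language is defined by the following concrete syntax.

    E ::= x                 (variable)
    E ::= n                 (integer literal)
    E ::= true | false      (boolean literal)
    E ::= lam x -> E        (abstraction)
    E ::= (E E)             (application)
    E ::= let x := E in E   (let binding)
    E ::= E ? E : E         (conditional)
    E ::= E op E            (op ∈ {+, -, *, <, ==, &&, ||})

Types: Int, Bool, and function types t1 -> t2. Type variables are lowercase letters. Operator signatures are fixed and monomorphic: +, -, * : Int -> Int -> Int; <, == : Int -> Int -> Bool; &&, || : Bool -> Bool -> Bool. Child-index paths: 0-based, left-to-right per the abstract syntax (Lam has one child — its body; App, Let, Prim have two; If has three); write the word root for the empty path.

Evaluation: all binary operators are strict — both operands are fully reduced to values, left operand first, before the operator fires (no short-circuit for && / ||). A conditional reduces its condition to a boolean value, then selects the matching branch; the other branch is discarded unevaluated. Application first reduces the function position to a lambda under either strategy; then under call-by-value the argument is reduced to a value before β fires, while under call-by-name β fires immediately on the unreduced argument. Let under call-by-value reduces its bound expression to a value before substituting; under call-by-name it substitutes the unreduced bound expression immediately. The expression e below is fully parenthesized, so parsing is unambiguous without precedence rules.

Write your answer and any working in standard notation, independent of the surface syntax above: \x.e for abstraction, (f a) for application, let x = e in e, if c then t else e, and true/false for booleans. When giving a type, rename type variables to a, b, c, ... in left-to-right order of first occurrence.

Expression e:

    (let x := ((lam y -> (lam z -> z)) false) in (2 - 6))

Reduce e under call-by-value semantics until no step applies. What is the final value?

Derivation:
step 0: (let x = ((\y.(\z.z)) false) in (2 - 6))
step 1: [beta@0] (let x = (\z.z) in (2 - 6))
step 2: [let@root] (2 - 6)
step 3: [delta@root] -4

Answer: -4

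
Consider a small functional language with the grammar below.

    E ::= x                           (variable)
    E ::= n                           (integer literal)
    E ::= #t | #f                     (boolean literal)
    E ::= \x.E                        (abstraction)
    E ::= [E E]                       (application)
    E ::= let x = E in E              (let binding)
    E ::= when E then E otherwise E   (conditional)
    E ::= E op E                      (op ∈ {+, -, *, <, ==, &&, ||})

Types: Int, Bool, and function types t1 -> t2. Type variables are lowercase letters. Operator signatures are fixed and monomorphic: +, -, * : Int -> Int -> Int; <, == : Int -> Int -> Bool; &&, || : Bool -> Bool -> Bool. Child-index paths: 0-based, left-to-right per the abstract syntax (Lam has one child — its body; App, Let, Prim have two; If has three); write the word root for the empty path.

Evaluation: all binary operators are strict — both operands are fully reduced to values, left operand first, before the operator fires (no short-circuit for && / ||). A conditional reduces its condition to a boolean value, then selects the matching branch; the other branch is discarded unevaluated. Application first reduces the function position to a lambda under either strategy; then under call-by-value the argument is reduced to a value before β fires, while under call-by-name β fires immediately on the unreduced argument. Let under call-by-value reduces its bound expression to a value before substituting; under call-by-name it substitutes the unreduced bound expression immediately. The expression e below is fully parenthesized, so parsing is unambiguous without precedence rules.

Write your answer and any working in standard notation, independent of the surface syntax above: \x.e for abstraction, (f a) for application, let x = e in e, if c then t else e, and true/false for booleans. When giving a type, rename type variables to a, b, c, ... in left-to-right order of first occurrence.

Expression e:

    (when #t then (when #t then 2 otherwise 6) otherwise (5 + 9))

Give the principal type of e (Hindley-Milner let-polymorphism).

Working:
  unify Bool ~ Bool
  unify Bool ~ Bool
  unify Int ~ Int
  unify Int ~ Int
  unify Int ~ Int
  unify Int ~ Int

Answer: Int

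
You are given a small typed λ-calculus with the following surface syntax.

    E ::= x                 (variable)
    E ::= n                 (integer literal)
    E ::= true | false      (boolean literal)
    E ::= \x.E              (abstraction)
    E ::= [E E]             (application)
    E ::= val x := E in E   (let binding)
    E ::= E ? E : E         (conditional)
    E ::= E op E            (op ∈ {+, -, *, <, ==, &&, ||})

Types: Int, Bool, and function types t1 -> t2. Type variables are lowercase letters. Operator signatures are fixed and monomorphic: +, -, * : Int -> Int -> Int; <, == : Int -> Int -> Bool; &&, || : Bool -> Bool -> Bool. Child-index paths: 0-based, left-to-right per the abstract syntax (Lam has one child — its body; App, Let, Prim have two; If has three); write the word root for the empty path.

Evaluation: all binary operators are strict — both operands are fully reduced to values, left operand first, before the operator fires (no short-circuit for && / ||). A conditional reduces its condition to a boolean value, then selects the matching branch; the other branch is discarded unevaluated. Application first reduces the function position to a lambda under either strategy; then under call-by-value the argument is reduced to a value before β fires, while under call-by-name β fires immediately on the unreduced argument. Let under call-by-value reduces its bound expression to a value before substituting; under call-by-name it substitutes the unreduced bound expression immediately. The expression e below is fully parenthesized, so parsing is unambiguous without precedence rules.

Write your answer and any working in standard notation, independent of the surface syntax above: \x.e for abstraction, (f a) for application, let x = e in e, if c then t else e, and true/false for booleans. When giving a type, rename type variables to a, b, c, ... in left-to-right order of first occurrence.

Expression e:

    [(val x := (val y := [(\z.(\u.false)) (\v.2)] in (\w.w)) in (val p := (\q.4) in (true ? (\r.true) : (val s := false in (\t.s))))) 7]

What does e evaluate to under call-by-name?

Derivation:
step 0: ((let x = (let y = ((\z.(\u.false)) (\v.2)) in (\w.w)) in (let p = (\q.4) in (if true then (\r.true) else (let s = false in (\t.s))))) 7)
step 1: [let@0] ((let p = (\q.4) in (if true then (\r.true) else (let s = false in (\t.s)))) 7)
step 2: [let@0] ((if true then (\r.true) else (let s = false in (\t.s))) 7)
step 3: [if@0] ((\r.true) 7)
step 4: [beta@root] true

Answer: true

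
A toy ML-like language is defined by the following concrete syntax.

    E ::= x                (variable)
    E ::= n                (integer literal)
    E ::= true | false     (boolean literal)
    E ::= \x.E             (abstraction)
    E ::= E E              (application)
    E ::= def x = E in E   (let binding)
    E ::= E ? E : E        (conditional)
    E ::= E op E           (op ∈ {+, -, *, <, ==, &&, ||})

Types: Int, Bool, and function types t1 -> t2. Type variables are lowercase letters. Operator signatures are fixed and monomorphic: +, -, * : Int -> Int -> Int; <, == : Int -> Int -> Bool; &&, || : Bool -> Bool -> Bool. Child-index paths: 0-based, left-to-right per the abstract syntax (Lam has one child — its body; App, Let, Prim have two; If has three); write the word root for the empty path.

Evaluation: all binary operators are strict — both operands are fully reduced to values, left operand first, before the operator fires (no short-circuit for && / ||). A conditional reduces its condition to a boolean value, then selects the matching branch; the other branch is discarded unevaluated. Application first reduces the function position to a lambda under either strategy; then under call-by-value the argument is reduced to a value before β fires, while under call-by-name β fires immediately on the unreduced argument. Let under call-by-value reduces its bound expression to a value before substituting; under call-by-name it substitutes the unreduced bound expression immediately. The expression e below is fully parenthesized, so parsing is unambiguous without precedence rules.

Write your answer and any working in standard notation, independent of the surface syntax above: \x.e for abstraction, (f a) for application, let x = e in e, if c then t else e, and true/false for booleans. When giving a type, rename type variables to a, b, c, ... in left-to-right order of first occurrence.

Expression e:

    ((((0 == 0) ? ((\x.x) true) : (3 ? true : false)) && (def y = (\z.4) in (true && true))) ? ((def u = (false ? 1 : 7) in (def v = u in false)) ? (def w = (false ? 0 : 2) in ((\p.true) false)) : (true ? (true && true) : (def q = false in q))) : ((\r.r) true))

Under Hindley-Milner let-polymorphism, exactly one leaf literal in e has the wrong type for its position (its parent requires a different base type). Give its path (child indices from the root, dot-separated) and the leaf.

Answer: 0.0.2.0 : 3

Working:
  unify Int ~ Int
  unify Int ~ Int
  unify Bool ~ Bool
x : a
\x._ : a -> a
  unify a -> a ~ Bool -> b
  unify a ~ Bool
  unify Bool ~ b
_ _ : Bool
  unify Int ~ Bool
  FAIL: mismatch Int ~ Bool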